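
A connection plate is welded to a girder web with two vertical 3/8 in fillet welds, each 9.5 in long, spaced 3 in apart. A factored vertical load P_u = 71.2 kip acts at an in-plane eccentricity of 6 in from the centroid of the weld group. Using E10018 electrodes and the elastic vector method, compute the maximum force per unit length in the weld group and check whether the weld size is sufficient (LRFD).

f_max ≈ 13.1 kip/in; NOT adequate

E100XX → F_EXX = 100 ksi.
Total weld length L_w = 19 in. Treat welds as unit-width lines.
Polar moment about centroid: J = 2[d³/12 + d(b/2)²] = 2[9.5³/12 + 9.5×1.5²] = 185.6 in³.
Direct shear f_v = P/L_w = 71.2 / 19 = 3.747 kip/in (vertical).
Torsion M = P·e = 71.2 × 6 = 427.2 kip·in.
Critical point at (x, y) = (1.5, 4.75) from centroid. f_tx = M·y/J = 10.93 kip/in; f_ty = M·x/J = 3.452 kip/in.
Resultant f_max = √[f_tx² + (f_v + f_ty)²] = √[10.93² + (3.747 + 3.452)²] = 13.09 kip/in.
Capacity per unit length: φr_n = 0.75 × 0.6 × 100 × (0.707 × 0.375) = 11.93 kip/in.
13.09 > 11.93 → NOT adequate.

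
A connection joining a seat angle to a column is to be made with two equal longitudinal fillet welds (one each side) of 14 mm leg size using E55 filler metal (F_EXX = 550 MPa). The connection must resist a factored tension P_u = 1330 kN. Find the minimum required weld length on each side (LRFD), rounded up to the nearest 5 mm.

L = 275 mm on each side

Throat t_e = 0.707 × 14 = 9.898 mm.
φr_n = 0.75 × 0.6 × 550 × 9.898 × 10⁻³ = 2.45 kN/mm.
L_req = P_u / φr_n = 1330 / 2.45 = 542.9 mm total.
Per side: 542.9 / 2 = 271.5 mm.
Round up → use L = 275 mm on each side.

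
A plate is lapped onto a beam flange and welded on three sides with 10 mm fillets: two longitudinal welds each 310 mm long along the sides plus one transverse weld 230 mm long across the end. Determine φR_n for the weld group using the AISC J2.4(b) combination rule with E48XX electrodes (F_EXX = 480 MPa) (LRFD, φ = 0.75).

φR_n ≈ 1330 kN

t_e = 0.707 × 10 = 7.07 mm.
R_nwl = 0.6 × 480 × 7.07 × 620 × 10⁻³ = 1262 kN (longitudinal, 2 welds).
R_nwt = 0.6 × 480 × 7.07 × 230 × 10⁻³ = 468.3 kN (transverse, base value).
(i) R_nwl + R_nwt = 1731 kN; (ii) 0.85 R_nwl + 1.5 R_nwt = 1776 kN.
R_n = max = 1776 kN [governs: (ii)]; φR_n = 1332 kN.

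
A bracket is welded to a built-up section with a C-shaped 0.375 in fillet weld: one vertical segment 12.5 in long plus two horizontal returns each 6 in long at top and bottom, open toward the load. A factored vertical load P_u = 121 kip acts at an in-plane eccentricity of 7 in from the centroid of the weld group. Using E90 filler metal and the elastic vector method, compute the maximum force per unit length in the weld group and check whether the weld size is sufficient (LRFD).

f_max ≈ 12.6 kip/in; NOT adequate

E90XX → F_EXX = 90 ksi.
Total weld length L_w = 24.5 in. Treat welds as unit-width lines.
Centroid: x̄ = 2×6×3 / 24.5 = 1.469 in from the vertical weld.
Polar moment about centroid: J = I_x + I_y = [12.5³/12 + 2×6×6.25²] + [12.5×1.469² + 2(6³/12 + 6×1.531²)] = 722.6 in³.
Direct shear f_v = P/L_w = 121 / 24.5 = 4.939 kip/in (vertical).
Torsion M = P·e = 121 × 7 = 847 kip·in.
Critical point at (x, y) = (4.531, 6.25) from centroid. f_tx = M·y/J = 7.326 kip/in; f_ty = M·x/J = 5.31 kip/in.
Resultant f_max = √[f_tx² + (f_v + f_ty)²] = √[7.326² + (4.939 + 5.31)²] = 12.6 kip/in.
Capacity per unit length: φr_n = 0.75 × 0.6 × 90 × (0.707 × 0.375) = 10.74 kip/in.
12.6 > 10.74 → NOT adequate.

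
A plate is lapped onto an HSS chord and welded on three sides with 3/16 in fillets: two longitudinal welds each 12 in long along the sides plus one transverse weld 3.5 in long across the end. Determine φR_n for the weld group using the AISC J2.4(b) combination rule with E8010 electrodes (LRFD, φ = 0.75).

φR_n ≈ 131 kips

E80XX → F_EXX = 80 ksi.
t_e = 0.707 × 0.1875 = 0.1326 in.
R_nwl = 0.6 × 80 × 0.1326 × 24 = 152.7 kips (longitudinal, 2 welds).
R_nwt = 0.6 × 80 × 0.1326 × 3.5 = 22.27 kips (transverse, base value).
(i) R_nwl + R_nwt = 175 kips; (ii) 0.85 R_nwl + 1.5 R_nwt = 163.2 kips.
R_n = max = 175 kips [governs: (i)]; φR_n = 131.2 kips.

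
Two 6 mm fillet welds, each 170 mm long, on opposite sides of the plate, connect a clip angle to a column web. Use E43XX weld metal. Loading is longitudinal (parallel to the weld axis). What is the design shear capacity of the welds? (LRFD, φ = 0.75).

φR_n ≈ 279 kN

E43XX → F_EXX = 430 MPa.
Effective throat t_e = 0.707 × 6 = 4.242 mm.
Total length L = 340 mm; A_we = 4.242 × 340 = 1442 mm².
F_nw = 0.6 F_EXX = 0.6 × 430 = 258 MPa.
φR_n = 0.75 × 258 × 1442 × 10⁻³ = 279.1 kN.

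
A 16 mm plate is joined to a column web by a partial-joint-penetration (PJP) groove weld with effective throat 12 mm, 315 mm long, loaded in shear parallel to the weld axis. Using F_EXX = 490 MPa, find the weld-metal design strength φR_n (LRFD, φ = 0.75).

Effective throat (given) t_e = 12 mm.
A_we = 12 × 315 = 3780 mm².
F_nw = 0.6 F_EXX = 294 MPa.
φR_n = 0.75 × 294 × 3780 × 10⁻³ = 833.5 kN.

φR_n ≈ 833 kN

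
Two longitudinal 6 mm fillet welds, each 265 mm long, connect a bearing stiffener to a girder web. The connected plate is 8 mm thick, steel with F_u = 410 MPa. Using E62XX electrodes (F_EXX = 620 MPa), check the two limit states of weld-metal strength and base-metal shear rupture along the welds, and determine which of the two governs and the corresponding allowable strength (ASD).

R_n/Ω ≈ 418 kN (weld metal governs)

t_e = 0.707 × 6 = 4.242 mm; L = 530 mm.
Weld metal: R_n/Ω = (1/2.0) × 0.6 × 620 × 4.242 × 530 × 10⁻³ = 418.2 kN.
Base metal (shear rupture): R_n/Ω = (1/2.0) × 0.6 × 410 × 8 × 530 × 10⁻³ = 521.5 kN.
Governing: weld metal.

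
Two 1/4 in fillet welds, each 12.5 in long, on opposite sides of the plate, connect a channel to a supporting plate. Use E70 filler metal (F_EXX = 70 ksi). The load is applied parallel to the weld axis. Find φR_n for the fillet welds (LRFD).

Effective throat t_e = 0.707 × 0.25 = 0.1767 in.
Total length L = 25 in; A_we = 0.1767 × 25 = 4.419 in².
F_nw = 0.6 F_EXX = 0.6 × 70 = 42 ksi.
φR_n = 0.75 × 42 × 4.419 = 139.2 kip.

φR_n ≈ 139 kip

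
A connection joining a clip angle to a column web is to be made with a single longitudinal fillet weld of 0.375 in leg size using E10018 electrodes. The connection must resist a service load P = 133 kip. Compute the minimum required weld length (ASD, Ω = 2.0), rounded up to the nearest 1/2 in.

E100XX → F_EXX = 100 ksi.
Throat t_e = 0.707 × 0.375 = 0.2651 in.
r_n/Ω = (0.6 × 100 × 0.2651) / 2.0 = 7.954 kip/in.
L_req = P / (r_n/Ω) = 133 / 7.954 = 16.72 in total.
Round up → use L = 17 in.

L = 17 in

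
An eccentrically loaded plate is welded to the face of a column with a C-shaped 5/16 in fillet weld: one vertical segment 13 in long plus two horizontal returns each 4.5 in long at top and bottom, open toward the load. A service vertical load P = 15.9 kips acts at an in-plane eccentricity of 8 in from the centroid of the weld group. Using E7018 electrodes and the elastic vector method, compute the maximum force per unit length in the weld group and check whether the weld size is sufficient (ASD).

E70XX → F_EXX = 70 ksi.
Total weld length L_w = 22 in. Treat welds as unit-width lines.
Centroid: x̄ = 2×4.5×2.25 / 22 = 0.9205 in from the vertical weld.
Polar moment about centroid: J = I_x + I_y = [13³/12 + 2×4.5×6.5²] + [13×0.9205² + 2(4.5³/12 + 4.5×1.33²)] = 605.4 in³.
Direct shear f_v = P/L_w = 15.9 / 22 = 0.7227 kip/in (vertical).
Torsion M = P·e = 15.9 × 8 = 127.2 kip·in.
Critical point at (x, y) = (3.58, 6.5) from centroid. f_tx = M·y/J = 1.366 kip/in; f_ty = M·x/J = 0.752 kip/in.
Resultant f_max = √[f_tx² + (f_v + f_ty)²] = √[1.366² + (0.7227 + 0.752)²] = 2.01 kip/in.
Capacity per unit length: r_n/Ω = (1/2.0) × 0.6 × 70 × (0.707 × 0.3125) = 4.64 kip/in.
2.01 ≤ 4.64 → adequate.

f_max ≈ 2.01 kip/in; adequate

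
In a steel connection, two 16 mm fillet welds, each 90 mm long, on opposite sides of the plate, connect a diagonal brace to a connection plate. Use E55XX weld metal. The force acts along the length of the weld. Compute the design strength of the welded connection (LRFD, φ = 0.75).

E55XX → F_EXX = 550 MPa.
Effective throat t_e = 0.707 × 16 = 11.31 mm.
Total length L = 180 mm; A_we = 11.31 × 180 = 2036 mm².
F_nw = 0.6 F_EXX = 0.6 × 550 = 330 MPa.
φR_n = 0.75 × 330 × 2036 × 10⁻³ = 503.9 kN.

φR_n ≈ 504 kN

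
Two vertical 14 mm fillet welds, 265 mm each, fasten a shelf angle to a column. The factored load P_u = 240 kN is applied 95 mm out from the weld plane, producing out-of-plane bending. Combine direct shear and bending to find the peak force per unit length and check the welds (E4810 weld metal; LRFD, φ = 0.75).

f_max ≈ 1070 N/mm; adequate

E48XX → F_EXX = 480 MPa.
L_w = 2 × 265 = 530 mm; section modulus (unit throat) S = 2 × L²/6 = 23410 mm².
Direct shear f_v = P/L_w = 240×10³/530 = 452.8 N/mm.
Moment M = P × e = 240×10³ × 95 = 22800000 N·mm; bending f_b = M/S = 974 N/mm.
f_max = √(f_v² + f_b²) = √(452.8² + 974²) = 1074 N/mm.
φr_n = 0.75 × 0.6 × 480 × (0.707 × 14) = 2138 N/mm → adequate.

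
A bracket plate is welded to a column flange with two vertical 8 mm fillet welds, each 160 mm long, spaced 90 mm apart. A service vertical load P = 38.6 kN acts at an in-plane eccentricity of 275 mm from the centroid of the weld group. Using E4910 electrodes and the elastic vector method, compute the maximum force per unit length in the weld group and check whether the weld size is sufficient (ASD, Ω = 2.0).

E49XX → F_EXX = 490 MPa.
Total weld length L_w = 320 mm. Treat welds as unit-width lines.
Polar moment about centroid: J = 2[d³/12 + d(b/2)²] = 2[160³/12 + 160×45²] = 1331000 mm³.
Direct shear f_v = P/L_w = 38.6×10³ / 320 = 120.6 N/mm (vertical).
Torsion M = P·e = 38.6×10³ × 275 = 10615000 N·mm.
Critical point at (x, y) = (45, 80) from centroid. f_tx = M·y/J = 638.2 N/mm; f_ty = M·x/J = 359 N/mm.
Resultant f_max = √[f_tx² + (f_v + f_ty)²] = √[638.2² + (120.6 + 359)²] = 798.3 N/mm.
Capacity per unit length: r_n/Ω = (1/2.0) × 0.6 × 490 × (0.707 × 8) = 831.4 N/mm.
798.3 ≤ 831.4 → adequate.

f_max ≈ 798 N/mm; adequate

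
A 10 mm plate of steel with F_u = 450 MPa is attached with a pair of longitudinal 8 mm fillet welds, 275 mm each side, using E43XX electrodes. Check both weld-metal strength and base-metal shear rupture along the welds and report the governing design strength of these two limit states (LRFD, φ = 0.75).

φR_n ≈ 602 kN (weld metal governs)

E43XX → F_EXX = 430 MPa.
t_e = 0.707 × 8 = 5.656 mm; L = 550 mm.
Weld metal: φR_n = 0.75 × 0.6 × 430 × 5.656 × 550 × 10⁻³ = 601.9 kN.
Base metal (shear rupture): φR_n = 0.75 × 0.6 × 450 × 10 × 550 × 10⁻³ = 1114 kN.
Governing: weld metal.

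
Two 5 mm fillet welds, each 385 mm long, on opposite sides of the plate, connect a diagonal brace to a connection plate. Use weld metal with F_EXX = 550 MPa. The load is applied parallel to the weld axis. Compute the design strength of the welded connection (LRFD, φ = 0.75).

φR_n ≈ 674 kN

Effective throat t_e = 0.707 × 5 = 3.535 mm.
Total length L = 770 mm; A_we = 3.535 × 770 = 2722 mm².
F_nw = 0.6 F_EXX = 0.6 × 550 = 330 MPa.
φR_n = 0.75 × 330 × 2722 × 10⁻³ = 673.7 kN.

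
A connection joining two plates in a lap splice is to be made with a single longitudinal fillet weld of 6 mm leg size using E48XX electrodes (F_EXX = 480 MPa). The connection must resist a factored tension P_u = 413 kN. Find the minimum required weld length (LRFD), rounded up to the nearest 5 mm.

L = 455 mm

Throat t_e = 0.707 × 6 = 4.242 mm.
φr_n = 0.75 × 0.6 × 480 × 4.242 × 10⁻³ = 0.9163 kN/mm.
L_req = P_u / φr_n = 413 / 0.9163 = 450.7 mm total.
Round up → use L = 455 mm.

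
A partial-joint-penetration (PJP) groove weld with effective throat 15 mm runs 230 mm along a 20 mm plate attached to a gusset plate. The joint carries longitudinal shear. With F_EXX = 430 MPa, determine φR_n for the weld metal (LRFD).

Effective throat (given) t_e = 15 mm.
A_we = 15 × 230 = 3450 mm².
F_nw = 0.6 F_EXX = 258 MPa.
φR_n = 0.75 × 258 × 3450 × 10⁻³ = 667.6 kN.

φR_n ≈ 668 kN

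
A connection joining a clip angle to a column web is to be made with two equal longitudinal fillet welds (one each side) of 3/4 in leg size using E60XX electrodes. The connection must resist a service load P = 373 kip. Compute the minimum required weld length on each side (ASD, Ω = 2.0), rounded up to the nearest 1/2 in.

E60XX → F_EXX = 60 ksi.
Throat t_e = 0.707 × 0.75 = 0.5302 in.
r_n/Ω = (0.6 × 60 × 0.5302) / 2.0 = 9.544 kip/in.
L_req = P / (r_n/Ω) = 373 / 9.544 = 39.08 in total.
Per side: 39.08 / 2 = 19.54 in.
Round up → use L = 20 in on each side.

L = 20 in on each side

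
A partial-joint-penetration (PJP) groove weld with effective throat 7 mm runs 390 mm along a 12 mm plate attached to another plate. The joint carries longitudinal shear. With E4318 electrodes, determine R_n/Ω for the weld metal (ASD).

R_n/Ω ≈ 352 kN

E43XX → F_EXX = 430 MPa.
Effective throat (given) t_e = 7 mm.
A_we = 7 × 390 = 2730 mm².
F_nw = 0.6 F_EXX = 258 MPa.
R_n/Ω = (258 × 2730) / 2.0 × 10⁻³ = 352.2 kN.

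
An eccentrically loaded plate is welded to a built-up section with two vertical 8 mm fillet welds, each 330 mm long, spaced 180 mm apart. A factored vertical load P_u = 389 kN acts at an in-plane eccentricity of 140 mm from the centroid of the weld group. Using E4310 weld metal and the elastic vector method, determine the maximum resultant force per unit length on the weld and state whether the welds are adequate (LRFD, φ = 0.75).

f_max ≈ 1290 N/mm; NOT adequate

E43XX → F_EXX = 430 MPa.
Total weld length L_w = 660 mm. Treat welds as unit-width lines.
Polar moment about centroid: J = 2[d³/12 + d(b/2)²] = 2[330³/12 + 330×90²] = 11340000 mm³.
Direct shear f_v = P/L_w = 389×10³ / 660 = 589.4 N/mm (vertical).
Torsion M = P·e = 389×10³ × 140 = 54460000 N·mm.
Critical point at (x, y) = (90, 165) from centroid. f_tx = M·y/J = 792.7 N/mm; f_ty = M·x/J = 432.4 N/mm.
Resultant f_max = √[f_tx² + (f_v + f_ty)²] = √[792.7² + (589.4 + 432.4)²] = 1293 N/mm.
Capacity per unit length: φr_n = 0.75 × 0.6 × 430 × (0.707 × 8) = 1094 N/mm.
1293 > 1094 → NOT adequate.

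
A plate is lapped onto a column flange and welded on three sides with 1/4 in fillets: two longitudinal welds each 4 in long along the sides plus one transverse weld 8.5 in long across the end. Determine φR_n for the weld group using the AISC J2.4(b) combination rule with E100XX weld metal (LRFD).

φR_n ≈ 155 kips

E100XX → F_EXX = 100 ksi.
t_e = 0.707 × 0.25 = 0.1767 in.
R_nwl = 0.6 × 100 × 0.1767 × 8 = 84.84 kips (longitudinal, 2 welds).
R_nwt = 0.6 × 100 × 0.1767 × 8.5 = 90.14 kips (transverse, base value).
(i) R_nwl + R_nwt = 175 kips; (ii) 0.85 R_nwl + 1.5 R_nwt = 207.3 kips.
R_n = max = 207.3 kips [governs: (ii)]; φR_n = 155.5 kips.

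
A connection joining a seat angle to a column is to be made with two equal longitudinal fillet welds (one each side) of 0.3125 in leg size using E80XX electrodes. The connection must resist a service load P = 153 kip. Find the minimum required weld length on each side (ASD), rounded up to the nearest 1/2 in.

L = 14.5 in on each side

E80XX → F_EXX = 80 ksi.
Throat t_e = 0.707 × 0.3125 = 0.2209 in.
r_n/Ω = (0.6 × 80 × 0.2209) / 2.0 = 5.302 kip/in.
L_req = P / (r_n/Ω) = 153 / 5.302 = 28.85 in total.
Per side: 28.85 / 2 = 14.43 in.
Round up → use L = 14.5 in on each side.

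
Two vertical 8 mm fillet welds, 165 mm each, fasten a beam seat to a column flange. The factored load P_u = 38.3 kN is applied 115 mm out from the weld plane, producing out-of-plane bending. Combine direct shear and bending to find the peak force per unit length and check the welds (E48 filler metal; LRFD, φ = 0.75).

E48XX → F_EXX = 480 MPa.
L_w = 2 × 165 = 330 mm; section modulus (unit throat) S = 2 × L²/6 = 9075 mm².
Direct shear f_v = P/L_w = 38.3×10³/330 = 116.1 N/mm.
Moment M = P × e = 38.3×10³ × 115 = 4404500 N·mm; bending f_b = M/S = 485.3 N/mm.
f_max = √(f_v² + f_b²) = √(116.1² + 485.3²) = 499 N/mm.
φr_n = 0.75 × 0.6 × 480 × (0.707 × 8) = 1222 N/mm → adequate.

f_max ≈ 499 N/mm; adequate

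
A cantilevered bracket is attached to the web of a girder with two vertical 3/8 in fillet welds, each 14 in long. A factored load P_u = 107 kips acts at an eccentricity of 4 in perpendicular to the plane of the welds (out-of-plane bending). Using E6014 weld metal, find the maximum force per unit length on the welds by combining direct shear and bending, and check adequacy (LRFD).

E60XX → F_EXX = 60 ksi.
L_w = 2 × 14 = 28 in; section modulus (unit throat) S = 2 × L²/6 = 65.33 in².
Direct shear f_v = P/L_w = 107/28 = 3.821 kip/in.
Moment M = P × e = 107 × 4 = 428 kip·in; bending f_b = M/S = 6.551 kip/in.
f_max = √(f_v² + f_b²) = √(3.821² + 6.551²) = 7.584 kip/in.
φr_n = 0.75 × 0.6 × 60 × (0.707 × 0.375) = 7.158 kip/in → NOT adequate.

f_max ≈ 7.58 kip/in; NOT adequate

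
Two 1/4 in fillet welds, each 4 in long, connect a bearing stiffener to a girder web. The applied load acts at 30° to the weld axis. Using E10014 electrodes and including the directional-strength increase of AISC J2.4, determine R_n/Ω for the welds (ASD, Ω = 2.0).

E100XX → F_EXX = 100 ksi.
t_e = 0.707 × 0.25 = 0.1767 in; A_we = 0.1767 × 8 = 1.414 in².
Directional factor: 1.0 + 0.5 sin^1.5(30°) = 1.177.
F_nw = 0.6 × 100 × 1.177 = 70.61 ksi.
R_n/Ω = (70.61 × 1.414) / 2.0 = 49.92 kips.

R_n/Ω ≈ 49.9 kips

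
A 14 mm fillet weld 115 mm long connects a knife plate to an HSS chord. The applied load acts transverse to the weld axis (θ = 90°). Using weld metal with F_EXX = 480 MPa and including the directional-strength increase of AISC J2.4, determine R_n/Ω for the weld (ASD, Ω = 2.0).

t_e = 0.707 × 14 = 9.898 mm; A_we = 9.898 × 115 = 1138 mm².
Directional factor: 1.0 + 0.5 sin^1.5(90°) = 1.5.
F_nw = 0.6 × 480 × 1.5 = 432 MPa.
R_n/Ω = (432 × 1138) / 2.0 × 10⁻³ = 245.9 kN.

R_n/Ω ≈ 246 kN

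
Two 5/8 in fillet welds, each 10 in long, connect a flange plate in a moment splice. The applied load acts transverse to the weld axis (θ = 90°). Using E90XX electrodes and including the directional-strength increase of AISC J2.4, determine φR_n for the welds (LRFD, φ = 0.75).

φR_n ≈ 537 kip

E90XX → F_EXX = 90 ksi.
t_e = 0.707 × 0.625 = 0.4419 in; A_we = 0.4419 × 20 = 8.837 in².
Directional factor: 1.0 + 0.5 sin^1.5(90°) = 1.5.
F_nw = 0.6 × 90 × 1.5 = 81 ksi.
φR_n = 0.75 × 81 × 8.837 = 536.9 kip.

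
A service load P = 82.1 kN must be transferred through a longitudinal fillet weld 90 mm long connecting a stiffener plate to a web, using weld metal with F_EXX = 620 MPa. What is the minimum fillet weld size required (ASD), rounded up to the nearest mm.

w = 7 mm

Total weld length L = 90 mm.
Required throat t_e = P × Ω / (0.6 F_EXX × L) = 82.1 × 2.0 / (0.6 × 620 × 90 × 10⁻³) = 4.904 mm.
Required leg w = t_e / 0.707 = 6.937 mm → use 7 mm.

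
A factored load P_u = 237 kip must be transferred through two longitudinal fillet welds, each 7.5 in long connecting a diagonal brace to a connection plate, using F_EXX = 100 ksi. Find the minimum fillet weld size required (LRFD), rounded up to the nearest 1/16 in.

Total weld length L = 15 in.
Required throat t_e = P_u / (φ × 0.6 F_EXX × L) = 237 / (0.75 × 0.6 × 100 × 15) = 0.3511 in.
Required leg w = t_e / 0.707 = 0.4966 in → use 1/2 in.

w = 1/2 in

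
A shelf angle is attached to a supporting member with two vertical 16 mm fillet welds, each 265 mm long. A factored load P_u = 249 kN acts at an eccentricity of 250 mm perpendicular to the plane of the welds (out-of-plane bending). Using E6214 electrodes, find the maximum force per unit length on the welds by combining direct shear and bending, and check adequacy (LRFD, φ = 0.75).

f_max ≈ 2700 N/mm; adequate

E62XX → F_EXX = 620 MPa.
L_w = 2 × 265 = 530 mm; section modulus (unit throat) S = 2 × L²/6 = 23410 mm².
Direct shear f_v = P/L_w = 249×10³/530 = 469.8 N/mm.
Moment M = P × e = 249×10³ × 250 = 62250000 N·mm; bending f_b = M/S = 2659 N/mm.
f_max = √(f_v² + f_b²) = √(469.8² + 2659²) = 2700 N/mm.
φr_n = 0.75 × 0.6 × 620 × (0.707 × 16) = 3156 N/mm → adequate.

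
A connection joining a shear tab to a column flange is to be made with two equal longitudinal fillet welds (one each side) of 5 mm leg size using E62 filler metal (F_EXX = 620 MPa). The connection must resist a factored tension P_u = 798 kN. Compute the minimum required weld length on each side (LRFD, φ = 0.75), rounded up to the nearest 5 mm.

L = 405 mm on each side

Throat t_e = 0.707 × 5 = 3.535 mm.
φr_n = 0.75 × 0.6 × 620 × 3.535 × 10⁻³ = 0.9863 kN/mm.
L_req = P_u / φr_n = 798 / 0.9863 = 809.1 mm total.
Per side: 809.1 / 2 = 404.6 mm.
Round up → use L = 405 mm on each side.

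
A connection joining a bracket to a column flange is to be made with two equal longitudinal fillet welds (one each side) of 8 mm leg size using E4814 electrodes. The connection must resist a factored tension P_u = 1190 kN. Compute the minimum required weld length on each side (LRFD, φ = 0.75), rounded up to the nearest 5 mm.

L = 490 mm on each side

E48XX → F_EXX = 480 MPa.
Throat t_e = 0.707 × 8 = 5.656 mm.
φr_n = 0.75 × 0.6 × 480 × 5.656 × 10⁻³ = 1.222 kN/mm.
L_req = P_u / φr_n = 1190 / 1.222 = 974.1 mm total.
Per side: 974.1 / 2 = 487 mm.
Round up → use L = 490 mm on each side.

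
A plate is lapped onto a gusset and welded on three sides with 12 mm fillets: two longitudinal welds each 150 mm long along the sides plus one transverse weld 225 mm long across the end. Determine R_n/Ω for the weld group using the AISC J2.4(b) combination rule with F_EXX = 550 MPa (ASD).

R_n/Ω ≈ 829 kN

t_e = 0.707 × 12 = 8.484 mm.
R_nwl = 0.6 × 550 × 8.484 × 300 × 10⁻³ = 839.9 kN (longitudinal, 2 welds).
R_nwt = 0.6 × 550 × 8.484 × 225 × 10⁻³ = 629.9 kN (transverse, base value).
(i) R_nwl + R_nwt = 1470 kN; (ii) 0.85 R_nwl + 1.5 R_nwt = 1659 kN.
R_n = max = 1659 kN [governs: (ii)]; R_n/Ω = 829.4 kN.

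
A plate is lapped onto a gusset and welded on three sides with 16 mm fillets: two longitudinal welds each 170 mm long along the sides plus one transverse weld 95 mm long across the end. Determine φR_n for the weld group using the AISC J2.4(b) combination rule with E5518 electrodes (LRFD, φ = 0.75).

E55XX → F_EXX = 550 MPa.
t_e = 0.707 × 16 = 11.31 mm.
R_nwl = 0.6 × 550 × 11.31 × 340 × 10⁻³ = 1269 kN (longitudinal, 2 welds).
R_nwt = 0.6 × 550 × 11.31 × 95 × 10⁻³ = 354.6 kN (transverse, base value).
(i) R_nwl + R_nwt = 1624 kN; (ii) 0.85 R_nwl + 1.5 R_nwt = 1611 kN.
R_n = max = 1624 kN [governs: (i)]; φR_n = 1218 kN.

φR_n ≈ 1220 kN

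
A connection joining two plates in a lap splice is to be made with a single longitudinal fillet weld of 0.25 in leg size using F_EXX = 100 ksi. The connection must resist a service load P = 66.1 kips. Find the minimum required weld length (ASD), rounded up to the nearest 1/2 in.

Throat t_e = 0.707 × 0.25 = 0.1767 in.
r_n/Ω = (0.6 × 100 × 0.1767) / 2.0 = 5.302 kip/in.
L_req = P / (r_n/Ω) = 66.1 / 5.302 = 12.47 in total.
Round up → use L = 12.5 in.

L = 12.5 in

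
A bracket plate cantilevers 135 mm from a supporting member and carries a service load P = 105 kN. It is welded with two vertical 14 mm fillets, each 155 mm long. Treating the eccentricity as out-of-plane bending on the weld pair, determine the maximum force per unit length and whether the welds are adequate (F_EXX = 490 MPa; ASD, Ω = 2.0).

L_w = 2 × 155 = 310 mm; section modulus (unit throat) S = 2 × L²/6 = 8008 mm².
Direct shear f_v = P/L_w = 105×10³/310 = 338.7 N/mm.
Moment M = P × e = 105×10³ × 135 = 14175000 N·mm; bending f_b = M/S = 1770 N/mm.
f_max = √(f_v² + f_b²) = √(338.7² + 1770²) = 1802 N/mm.
r_n/Ω = (1/2.0) × 0.6 × 490 × (0.707 × 14) = 1455 N/mm → NOT adequate.

f_max ≈ 1800 N/mm; NOT adequate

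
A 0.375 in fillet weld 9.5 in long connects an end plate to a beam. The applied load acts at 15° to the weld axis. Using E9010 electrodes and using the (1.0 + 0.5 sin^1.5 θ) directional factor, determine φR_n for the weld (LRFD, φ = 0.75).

φR_n ≈ 109 kip

E90XX → F_EXX = 90 ksi.
t_e = 0.707 × 0.375 = 0.2651 in; A_we = 0.2651 × 9.5 = 2.519 in².
Directional factor: 1.0 + 0.5 sin^1.5(15°) = 1.066.
F_nw = 0.6 × 90 × 1.066 = 57.56 ksi.
φR_n = 0.75 × 57.56 × 2.519 = 108.7 kip.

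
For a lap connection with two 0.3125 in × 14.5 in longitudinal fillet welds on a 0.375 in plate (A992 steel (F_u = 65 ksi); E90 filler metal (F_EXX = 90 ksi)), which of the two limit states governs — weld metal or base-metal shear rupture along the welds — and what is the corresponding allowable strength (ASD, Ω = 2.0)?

t_e = 0.707 × 0.3125 = 0.2209 in; L = 29 in.
Weld metal: R_n/Ω = (1/2.0) × 0.6 × 90 × 0.2209 × 29 = 173 kip.
Base metal (shear rupture): R_n/Ω = (1/2.0) × 0.6 × 65 × 0.375 × 29 = 212.1 kip.
Governing: weld metal.

R_n/Ω ≈ 173 kip (weld metal governs)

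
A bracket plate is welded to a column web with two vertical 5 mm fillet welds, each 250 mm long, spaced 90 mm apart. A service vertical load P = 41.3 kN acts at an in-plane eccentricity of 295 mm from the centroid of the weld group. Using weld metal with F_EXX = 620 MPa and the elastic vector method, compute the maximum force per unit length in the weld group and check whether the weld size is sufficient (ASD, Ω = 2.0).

Total weld length L_w = 500 mm. Treat welds as unit-width lines.
Polar moment about centroid: J = 2[d³/12 + d(b/2)²] = 2[250³/12 + 250×45²] = 3617000 mm³.
Direct shear f_v = P/L_w = 41.3×10³ / 500 = 82.6 N/mm (vertical).
Torsion M = P·e = 41.3×10³ × 295 = 12184000 N·mm.
Critical point at (x, y) = (45, 125) from centroid. f_tx = M·y/J = 421.1 N/mm; f_ty = M·x/J = 151.6 N/mm.
Resultant f_max = √[f_tx² + (f_v + f_ty)²] = √[421.1² + (82.6 + 151.6)²] = 481.8 N/mm.
Capacity per unit length: r_n/Ω = (1/2.0) × 0.6 × 620 × (0.707 × 5) = 657.5 N/mm.
481.8 ≤ 657.5 → adequate.

f_max ≈ 482 N/mm; adequate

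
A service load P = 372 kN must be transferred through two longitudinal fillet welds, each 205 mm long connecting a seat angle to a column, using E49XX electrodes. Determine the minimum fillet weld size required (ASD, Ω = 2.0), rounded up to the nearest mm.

E49XX → F_EXX = 490 MPa.
Total weld length L = 410 mm.
Required throat t_e = P × Ω / (0.6 F_EXX × L) = 372 × 2.0 / (0.6 × 490 × 410 × 10⁻³) = 6.172 mm.
Required leg w = t_e / 0.707 = 8.73 mm → use 9 mm.

w = 9 mm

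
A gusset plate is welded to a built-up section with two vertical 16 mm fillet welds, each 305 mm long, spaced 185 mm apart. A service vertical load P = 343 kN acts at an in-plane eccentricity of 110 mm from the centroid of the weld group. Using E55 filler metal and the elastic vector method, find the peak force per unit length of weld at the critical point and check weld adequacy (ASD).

E55XX → F_EXX = 550 MPa.
Total weld length L_w = 610 mm. Treat welds as unit-width lines.
Polar moment about centroid: J = 2[d³/12 + d(b/2)²] = 2[305³/12 + 305×92.5²] = 9948000 mm³.
Direct shear f_v = P/L_w = 343×10³ / 610 = 562.3 N/mm (vertical).
Torsion M = P·e = 343×10³ × 110 = 37730000 N·mm.
Critical point at (x, y) = (92.5, 152.5) from centroid. f_tx = M·y/J = 578.4 N/mm; f_ty = M·x/J = 350.8 N/mm.
Resultant f_max = √[f_tx² + (f_v + f_ty)²] = √[578.4² + (562.3 + 350.8)²] = 1081 N/mm.
Capacity per unit length: r_n/Ω = (1/2.0) × 0.6 × 550 × (0.707 × 16) = 1866 N/mm.
1081 ≤ 1866 → adequate.

f_max ≈ 1080 N/mm; adequate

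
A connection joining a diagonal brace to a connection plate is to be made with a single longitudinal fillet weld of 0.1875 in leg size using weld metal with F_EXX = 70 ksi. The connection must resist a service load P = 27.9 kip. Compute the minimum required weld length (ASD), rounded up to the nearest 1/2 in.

L = 10.5 in

Throat t_e = 0.707 × 0.1875 = 0.1326 in.
r_n/Ω = (0.6 × 70 × 0.1326) / 2.0 = 2.784 kip/in.
L_req = P / (r_n/Ω) = 27.9 / 2.784 = 10.02 in total.
Round up → use L = 10.5 in.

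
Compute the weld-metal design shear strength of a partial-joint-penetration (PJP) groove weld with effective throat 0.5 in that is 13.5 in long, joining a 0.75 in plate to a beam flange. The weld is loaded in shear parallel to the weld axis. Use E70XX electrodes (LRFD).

φR_n ≈ 213 kips

E70XX → F_EXX = 70 ksi.
Effective throat (given) t_e = 0.5 in.
A_we = 0.5 × 13.5 = 6.75 in².
F_nw = 0.6 F_EXX = 42 ksi.
φR_n = 0.75 × 42 × 6.75 = 212.6 kips.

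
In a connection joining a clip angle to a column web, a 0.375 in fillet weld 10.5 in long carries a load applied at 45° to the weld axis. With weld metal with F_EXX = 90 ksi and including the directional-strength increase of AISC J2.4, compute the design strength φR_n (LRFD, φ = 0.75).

φR_n ≈ 146 kip

t_e = 0.707 × 0.375 = 0.2651 in; A_we = 0.2651 × 10.5 = 2.784 in².
Directional factor: 1.0 + 0.5 sin^1.5(45°) = 1.297.
F_nw = 0.6 × 90 × 1.297 = 70.05 ksi.
φR_n = 0.75 × 70.05 × 2.784 = 146.3 kip.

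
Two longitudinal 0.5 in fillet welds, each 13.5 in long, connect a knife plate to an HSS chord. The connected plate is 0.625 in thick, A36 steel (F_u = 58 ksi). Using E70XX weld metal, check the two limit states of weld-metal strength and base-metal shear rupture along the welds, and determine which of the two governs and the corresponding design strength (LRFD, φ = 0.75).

φR_n ≈ 301 kip (weld metal governs)

E70XX → F_EXX = 70 ksi.
t_e = 0.707 × 0.5 = 0.3535 in; L = 27 in.
Weld metal: φR_n = 0.75 × 0.6 × 70 × 0.3535 × 27 = 300.7 kip.
Base metal (shear rupture): φR_n = 0.75 × 0.6 × 58 × 0.625 × 27 = 440.4 kip.
Governing: weld metal.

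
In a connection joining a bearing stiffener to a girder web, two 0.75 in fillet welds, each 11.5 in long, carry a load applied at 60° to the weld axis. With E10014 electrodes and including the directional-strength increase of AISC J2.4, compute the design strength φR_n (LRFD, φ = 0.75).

E100XX → F_EXX = 100 ksi.
t_e = 0.707 × 0.75 = 0.5302 in; A_we = 0.5302 × 23 = 12.2 in².
Directional factor: 1.0 + 0.5 sin^1.5(60°) = 1.403.
F_nw = 0.6 × 100 × 1.403 = 84.18 ksi.
φR_n = 0.75 × 84.18 × 12.2 = 770 kips.

φR_n ≈ 770 kips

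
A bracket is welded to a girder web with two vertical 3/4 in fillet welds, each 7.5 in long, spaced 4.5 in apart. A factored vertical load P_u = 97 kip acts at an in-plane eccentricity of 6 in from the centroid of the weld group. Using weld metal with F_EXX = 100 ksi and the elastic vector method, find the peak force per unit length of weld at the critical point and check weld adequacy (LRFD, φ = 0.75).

f_max ≈ 21.5 kip/in; adequate

Total weld length L_w = 15 in. Treat welds as unit-width lines.
Polar moment about centroid: J = 2[d³/12 + d(b/2)²] = 2[7.5³/12 + 7.5×2.25²] = 146.2 in³.
Direct shear f_v = P/L_w = 97 / 15 = 6.467 kip/in (vertical).
Torsion M = P·e = 97 × 6 = 582 kip·in.
Critical point at (x, y) = (2.25, 3.75) from centroid. f_tx = M·y/J = 14.92 kip/in; f_ty = M·x/J = 8.954 kip/in.
Resultant f_max = √[f_tx² + (f_v + f_ty)²] = √[14.92² + (6.467 + 8.954)²] = 21.46 kip/in.
Capacity per unit length: φr_n = 0.75 × 0.6 × 100 × (0.707 × 0.75) = 23.86 kip/in.
21.46 ≤ 23.86 → adequate.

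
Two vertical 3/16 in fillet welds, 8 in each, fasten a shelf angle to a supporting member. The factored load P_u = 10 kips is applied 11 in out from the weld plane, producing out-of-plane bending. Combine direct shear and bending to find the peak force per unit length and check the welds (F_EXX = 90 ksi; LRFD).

f_max ≈ 5.19 kip/in; adequate

L_w = 2 × 8 = 16 in; section modulus (unit throat) S = 2 × L²/6 = 21.33 in².
Direct shear f_v = P/L_w = 10/16 = 0.625 kip/in.
Moment M = P × e = 10 × 11 = 110 kip·in; bending f_b = M/S = 5.156 kip/in.
f_max = √(f_v² + f_b²) = √(0.625² + 5.156²) = 5.194 kip/in.
φr_n = 0.75 × 0.6 × 90 × (0.707 × 0.1875) = 5.369 kip/in → adequate.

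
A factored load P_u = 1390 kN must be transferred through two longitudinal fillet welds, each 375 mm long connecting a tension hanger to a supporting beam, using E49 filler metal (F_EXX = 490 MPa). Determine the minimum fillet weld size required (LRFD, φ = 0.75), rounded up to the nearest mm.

Total weld length L = 750 mm.
Required throat t_e = P_u / (φ × 0.6 F_EXX × L) = 1390 / (0.75 × 0.6 × 490 × 750 × 10⁻³) = 8.405 mm.
Required leg w = t_e / 0.707 = 11.89 mm → use 12 mm.

w = 12 mm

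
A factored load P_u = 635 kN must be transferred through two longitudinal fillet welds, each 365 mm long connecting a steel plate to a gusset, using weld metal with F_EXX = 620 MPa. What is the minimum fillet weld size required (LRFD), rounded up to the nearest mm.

Total weld length L = 730 mm.
Required throat t_e = P_u / (φ × 0.6 F_EXX × L) = 635 / (0.75 × 0.6 × 620 × 730 × 10⁻³) = 3.118 mm.
Required leg w = t_e / 0.707 = 4.41 mm → use 5 mm.

w = 5 mm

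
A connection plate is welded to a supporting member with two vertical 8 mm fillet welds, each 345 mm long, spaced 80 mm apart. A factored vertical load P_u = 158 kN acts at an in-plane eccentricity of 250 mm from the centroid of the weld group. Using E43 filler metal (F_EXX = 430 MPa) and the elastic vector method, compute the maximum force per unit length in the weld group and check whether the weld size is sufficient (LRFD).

Total weld length L_w = 690 mm. Treat welds as unit-width lines.
Polar moment about centroid: J = 2[d³/12 + d(b/2)²] = 2[345³/12 + 345×40²] = 7948000 mm³.
Direct shear f_v = P/L_w = 158×10³ / 690 = 229 N/mm (vertical).
Torsion M = P·e = 158×10³ × 250 = 39500000 N·mm.
Critical point at (x, y) = (40, 172.5) from centroid. f_tx = M·y/J = 857.3 N/mm; f_ty = M·x/J = 198.8 N/mm.
Resultant f_max = √[f_tx² + (f_v + f_ty)²] = √[857.3² + (229 + 198.8)²] = 958.1 N/mm.
Capacity per unit length: φr_n = 0.75 × 0.6 × 430 × (0.707 × 8) = 1094 N/mm.
958.1 ≤ 1094 → adequate.

f_max ≈ 958 N/mm; adequate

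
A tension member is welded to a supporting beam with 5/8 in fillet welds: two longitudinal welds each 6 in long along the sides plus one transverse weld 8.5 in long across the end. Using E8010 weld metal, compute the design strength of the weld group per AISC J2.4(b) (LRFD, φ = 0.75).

E80XX → F_EXX = 80 ksi.
t_e = 0.707 × 0.625 = 0.4419 in.
R_nwl = 0.6 × 80 × 0.4419 × 12 = 254.5 kips (longitudinal, 2 welds).
R_nwt = 0.6 × 80 × 0.4419 × 8.5 = 180.3 kips (transverse, base value).
(i) R_nwl + R_nwt = 434.8 kips; (ii) 0.85 R_nwl + 1.5 R_nwt = 486.8 kips.
R_n = max = 486.8 kips [governs: (ii)]; φR_n = 365.1 kips.

φR_n ≈ 365 kips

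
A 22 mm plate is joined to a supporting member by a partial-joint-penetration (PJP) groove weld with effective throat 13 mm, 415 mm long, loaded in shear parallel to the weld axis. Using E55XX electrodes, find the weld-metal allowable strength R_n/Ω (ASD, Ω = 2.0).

E55XX → F_EXX = 550 MPa.
Effective throat (given) t_e = 13 mm.
A_we = 13 × 415 = 5395 mm².
F_nw = 0.6 F_EXX = 330 MPa.
R_n/Ω = (330 × 5395) / 2.0 × 10⁻³ = 890.2 kN.

R_n/Ω ≈ 890 kN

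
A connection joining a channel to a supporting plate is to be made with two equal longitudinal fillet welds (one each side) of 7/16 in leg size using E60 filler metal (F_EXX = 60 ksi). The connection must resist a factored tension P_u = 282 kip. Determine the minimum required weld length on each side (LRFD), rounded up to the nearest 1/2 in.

L = 17 in on each side

Throat t_e = 0.707 × 0.4375 = 0.3093 in.
φr_n = 0.75 × 0.6 × 60 × 0.3093 = 8.351 kip/in.
L_req = P_u / φr_n = 282 / 8.351 = 33.77 in total.
Per side: 33.77 / 2 = 16.88 in.
Round up → use L = 17 in on each side.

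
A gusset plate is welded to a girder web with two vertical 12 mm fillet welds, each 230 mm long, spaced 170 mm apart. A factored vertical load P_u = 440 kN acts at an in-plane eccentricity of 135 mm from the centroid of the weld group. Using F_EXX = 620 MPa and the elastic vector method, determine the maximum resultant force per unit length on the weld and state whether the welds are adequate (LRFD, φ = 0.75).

f_max ≈ 2290 N/mm; adequate

Total weld length L_w = 460 mm. Treat welds as unit-width lines.
Polar moment about centroid: J = 2[d³/12 + d(b/2)²] = 2[230³/12 + 230×85²] = 5351000 mm³.
Direct shear f_v = P/L_w = 440×10³ / 460 = 956.5 N/mm (vertical).
Torsion M = P·e = 440×10³ × 135 = 59400000 N·mm.
Critical point at (x, y) = (85, 115) from centroid. f_tx = M·y/J = 1277 N/mm; f_ty = M·x/J = 943.5 N/mm.
Resultant f_max = √[f_tx² + (f_v + f_ty)²] = √[1277² + (956.5 + 943.5)²] = 2289 N/mm.
Capacity per unit length: φr_n = 0.75 × 0.6 × 620 × (0.707 × 12) = 2367 N/mm.
2289 ≤ 2367 → adequate.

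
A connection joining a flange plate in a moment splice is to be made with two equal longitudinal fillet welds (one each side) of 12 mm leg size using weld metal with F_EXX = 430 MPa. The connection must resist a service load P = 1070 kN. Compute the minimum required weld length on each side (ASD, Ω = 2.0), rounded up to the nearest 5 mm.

Throat t_e = 0.707 × 12 = 8.484 mm.
r_n/Ω = (0.6 × 430 × 8.484) / 2.0 = 1094 N/mm = 1.094 kN/mm.
L_req = P / (r_n/Ω) = 1070 / 1.094 = 977.7 mm total.
Per side: 977.7 / 2 = 488.8 mm.
Round up → use L = 490 mm on each side.

L = 490 mm on each side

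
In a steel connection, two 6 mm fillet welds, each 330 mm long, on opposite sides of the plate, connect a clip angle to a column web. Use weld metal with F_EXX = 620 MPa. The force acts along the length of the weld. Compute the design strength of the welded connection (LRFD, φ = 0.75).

φR_n ≈ 781 kN

Effective throat t_e = 0.707 × 6 = 4.242 mm.
Total length L = 660 mm; A_we = 4.242 × 660 = 2800 mm².
F_nw = 0.6 F_EXX = 0.6 × 620 = 372 MPa.
φR_n = 0.75 × 372 × 2800 × 10⁻³ = 781.1 kN.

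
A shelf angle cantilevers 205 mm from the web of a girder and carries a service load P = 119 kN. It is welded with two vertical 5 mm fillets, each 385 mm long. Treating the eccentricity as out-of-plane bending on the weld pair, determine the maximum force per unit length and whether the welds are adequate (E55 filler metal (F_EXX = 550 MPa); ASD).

L_w = 2 × 385 = 770 mm; section modulus (unit throat) S = 2 × L²/6 = 49410 mm².
Direct shear f_v = P/L_w = 119×10³/770 = 154.5 N/mm.
Moment M = P × e = 119×10³ × 205 = 24395000 N·mm; bending f_b = M/S = 493.7 N/mm.
f_max = √(f_v² + f_b²) = √(154.5² + 493.7²) = 517.4 N/mm.
r_n/Ω = (1/2.0) × 0.6 × 550 × (0.707 × 5) = 583.3 N/mm → adequate.

f_max ≈ 517 N/mm; adequate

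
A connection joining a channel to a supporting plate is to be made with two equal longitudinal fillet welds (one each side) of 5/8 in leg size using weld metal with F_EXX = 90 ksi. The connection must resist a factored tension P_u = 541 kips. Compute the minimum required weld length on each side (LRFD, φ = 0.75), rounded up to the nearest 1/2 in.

L = 15.5 in on each side

Throat t_e = 0.707 × 0.625 = 0.4419 in.
φr_n = 0.75 × 0.6 × 90 × 0.4419 = 17.9 kips/in.
L_req = P_u / φr_n = 541 / 17.9 = 30.23 in total.
Per side: 30.23 / 2 = 15.12 in.
Round up → use L = 15.5 in on each side.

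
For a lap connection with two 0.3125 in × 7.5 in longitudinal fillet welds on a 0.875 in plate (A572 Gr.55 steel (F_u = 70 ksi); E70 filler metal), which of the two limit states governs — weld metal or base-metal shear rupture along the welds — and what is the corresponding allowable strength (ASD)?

E70XX → F_EXX = 70 ksi.
t_e = 0.707 × 0.3125 = 0.2209 in; L = 15 in.
Weld metal: R_n/Ω = (1/2.0) × 0.6 × 70 × 0.2209 × 15 = 69.6 kips.
Base metal (shear rupture): R_n/Ω = (1/2.0) × 0.6 × 70 × 0.875 × 15 = 275.6 kips.
Governing: weld metal.

R_n/Ω ≈ 69.6 kips (weld metal governs)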